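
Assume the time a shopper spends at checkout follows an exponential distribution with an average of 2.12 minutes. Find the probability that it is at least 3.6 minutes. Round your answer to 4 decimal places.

The rate is λ = 1/2.12 = 0.471698 per minute.
P(X > 3.6) = e^(−λ·3.6) = e^(−1.6981) ≈ 0.1830.

0.1830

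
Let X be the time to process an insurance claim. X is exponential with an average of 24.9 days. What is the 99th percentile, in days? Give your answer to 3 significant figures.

The rate is λ = 1/24.9 = 0.0401606 per day.
Set 1 − e^(−λt) = 0.99, so t = −ln(0.01)/λ = 4.6052/0.0401606 ≈ 114.669 days.

115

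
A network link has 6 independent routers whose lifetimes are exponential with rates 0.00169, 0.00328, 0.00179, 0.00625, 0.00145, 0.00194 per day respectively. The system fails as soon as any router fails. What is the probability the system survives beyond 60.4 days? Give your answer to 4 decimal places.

The time to first failure is exponential with rate Σλ = 0.00169 + 0.00328 + 0.00179 + 0.00625 + 0.00145 + 0.00194 = 0.0164.
P(min > 60.4) = e^(−0.0164·60.4) = e^(−0.99056) ≈ 0.3714.

0.3714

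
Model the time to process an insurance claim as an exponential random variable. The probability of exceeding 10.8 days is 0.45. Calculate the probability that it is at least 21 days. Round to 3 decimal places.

0.212

e^(−λ·10.8) = 0.45 ⇒ λ = −ln(0.45)/10.8 = 0.0739359.
P(X > 21) = e^(−0.0739359·21) = e^(−1.5527) ≈ 0.212.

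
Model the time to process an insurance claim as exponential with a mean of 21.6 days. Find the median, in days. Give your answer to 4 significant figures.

14.97

The rate is λ = 1/21.6 = 0.0462963 per day.
Set 1 − e^(−λt) = 0.5, so t = −ln(0.5)/λ = 0.69315/0.0462963 ≈ 14.972 days.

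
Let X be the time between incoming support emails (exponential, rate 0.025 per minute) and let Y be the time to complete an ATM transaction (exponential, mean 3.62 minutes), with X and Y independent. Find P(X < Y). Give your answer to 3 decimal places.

λ_1 = 0.025, λ_2 = 1/3.62 = 0.276243.
For independent exponentials, P(X < Y) = λ_1/(λ_1+λ_2) = 0.025/0.301243 ≈ 0.083.

0.083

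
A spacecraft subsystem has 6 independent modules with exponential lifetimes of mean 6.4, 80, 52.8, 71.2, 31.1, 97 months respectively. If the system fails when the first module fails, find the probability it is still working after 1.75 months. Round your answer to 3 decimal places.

0.652

The first failure time is exponential with rate Σλ_i = 1/6.4 + 1/80 + 1/52.8 + 1/71.2 + 1/31.1 + 1/97 = 0.244198 per month.
P(min > 1.75) = e^(−0.244198·1.75) = e^(−0.42735) ≈ 0.652.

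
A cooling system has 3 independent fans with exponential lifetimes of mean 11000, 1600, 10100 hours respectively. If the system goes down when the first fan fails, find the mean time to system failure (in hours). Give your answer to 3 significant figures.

1230

The first failure time is exponential with rate Σλ_i = 1/11000 + 1/1600 + 1/10100 = 0.000814919 per hour.
E[min] = 1/Σλ = 1/0.000814919 = 1227.12 hours.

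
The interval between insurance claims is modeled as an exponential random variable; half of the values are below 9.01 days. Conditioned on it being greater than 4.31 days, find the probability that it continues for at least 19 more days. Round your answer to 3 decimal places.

For an exponential, median = ln(2)/λ, so λ = ln 2 / 9.01 = 0.0769309 per day.
By the memoryless property, P(X > 4.31+19 | X > 4.31) = P(X > 19).
P(X > 19) = e^(−1.4617) ≈ 0.232.

0.232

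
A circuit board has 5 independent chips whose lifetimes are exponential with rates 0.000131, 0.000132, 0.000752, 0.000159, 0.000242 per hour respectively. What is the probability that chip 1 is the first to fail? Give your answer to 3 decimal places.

The time to first failure is exponential with rate Σλ = 0.000131 + 0.000132 + 0.000752 + 0.000159 + 0.000242 = 0.001416.
P(chip 1 first) = λ_1/Σλ = 0.000131/0.001416 ≈ 0.093.

0.093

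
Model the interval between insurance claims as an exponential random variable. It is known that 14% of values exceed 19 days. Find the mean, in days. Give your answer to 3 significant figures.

e^(−λ·19) = 0.14 ⇒ λ = −ln(0.14)/19 = 0.10348.
Mean = 1/λ = 9.66374 days.

9.66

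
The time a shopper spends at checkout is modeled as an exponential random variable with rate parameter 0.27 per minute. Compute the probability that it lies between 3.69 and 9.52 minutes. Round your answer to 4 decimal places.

0.2927

P(3.69 < X < 9.52) = e^(−λ·3.69) − e^(−λ·9.52) = 0.36924 − 0.07650 ≈ 0.2927.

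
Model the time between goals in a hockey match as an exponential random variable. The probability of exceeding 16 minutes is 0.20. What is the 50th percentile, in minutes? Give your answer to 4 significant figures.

6.891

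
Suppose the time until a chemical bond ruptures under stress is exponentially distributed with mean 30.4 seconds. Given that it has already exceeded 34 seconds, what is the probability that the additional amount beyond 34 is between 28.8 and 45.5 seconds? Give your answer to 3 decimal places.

The rate is λ = 1/30.4 = 0.0328947 per second.
Memoryless: the residual past 34 is again Exp(λ).
P(28.8 < residual < 45.5) = e^(−λ·28.8) − e^(−λ·45.5) = 0.38776 − 0.22387 ≈ 0.164.

0.164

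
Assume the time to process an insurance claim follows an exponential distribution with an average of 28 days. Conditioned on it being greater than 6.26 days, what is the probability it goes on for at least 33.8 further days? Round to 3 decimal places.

The rate is λ = 1/28 = 0.0357143 per day.
The exponential is memoryless, so the remaining time is again Exp(λ): the condition X > 6.26 is irrelevant.
P(X > 33.8) = e^(−1.2071) ≈ 0.299.

0.299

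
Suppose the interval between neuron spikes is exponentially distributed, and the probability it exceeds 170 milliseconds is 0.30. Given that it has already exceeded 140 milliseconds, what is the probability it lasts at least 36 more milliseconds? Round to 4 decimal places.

From e^(−λ·170) = 0.30, λ = −ln(0.30)/170 = 0.00708219.
Memoryless: P(X > 140+36 | X > 140) = P(X > 36) = e^(−0.00708219·36) ≈ 0.7749.

0.7749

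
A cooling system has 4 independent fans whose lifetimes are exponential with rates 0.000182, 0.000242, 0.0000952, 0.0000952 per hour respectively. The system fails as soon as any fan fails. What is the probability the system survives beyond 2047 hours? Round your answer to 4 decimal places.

The time to first failure is exponential with rate Σλ = 0.000182 + 0.000242 + 0.0000952 + 0.0000952 = 0.0006144.
P(min > 2047) = e^(−0.0006144·2047) = e^(−1.2577) ≈ 0.2843.

0.2843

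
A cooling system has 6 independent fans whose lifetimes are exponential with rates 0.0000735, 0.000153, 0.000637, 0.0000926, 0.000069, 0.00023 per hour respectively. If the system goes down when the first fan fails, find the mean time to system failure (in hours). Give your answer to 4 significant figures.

The time to first failure is exponential with rate Σλ = 0.0000735 + 0.000153 + 0.000637 + 0.0000926 + 0.000069 + 0.00023 = 0.0012551.
E[min] = 1/Σλ = 1/0.0012551 = 796.749 hours.

796.7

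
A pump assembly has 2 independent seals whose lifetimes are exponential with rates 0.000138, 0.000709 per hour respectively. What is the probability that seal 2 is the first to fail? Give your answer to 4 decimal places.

0.8371

The time to first failure is exponential with rate Σλ = 0.000138 + 0.000709 = 0.000847.
P(seal 2 first) = λ_2/Σλ = 0.000709/0.000847 ≈ 0.8371.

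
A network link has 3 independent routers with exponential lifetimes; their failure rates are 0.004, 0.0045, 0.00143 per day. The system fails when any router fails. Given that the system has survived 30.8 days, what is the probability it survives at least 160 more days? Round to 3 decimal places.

0.204

Time to first failure ~ Exp(Σλ) with Σλ = 0.00993.
By memorylessness, P(T > 30.8+160 | T > 30.8) = P(T > 160) = e^(−0.00993·160) ≈ 0.204.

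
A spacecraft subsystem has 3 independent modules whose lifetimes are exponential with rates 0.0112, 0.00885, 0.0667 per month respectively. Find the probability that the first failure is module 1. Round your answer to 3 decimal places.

The time to first failure is exponential with rate Σλ = 0.0112 + 0.00885 + 0.0667 = 0.08675.
P(module 1 first) = λ_1/Σλ = 0.0112/0.08675 ≈ 0.129.

0.129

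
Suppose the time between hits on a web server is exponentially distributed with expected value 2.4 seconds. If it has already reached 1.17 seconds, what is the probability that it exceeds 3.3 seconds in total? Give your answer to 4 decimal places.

The rate is λ = 1/2.4 = 0.416667 per second.
P(X > s+t | X > s) = e^(−λ(s+t))/e^(−λs) = e^(−λt), independent of s = 1.17.
P(X > 2.13) = e^(−0.8875) ≈ 0.4117.

0.4117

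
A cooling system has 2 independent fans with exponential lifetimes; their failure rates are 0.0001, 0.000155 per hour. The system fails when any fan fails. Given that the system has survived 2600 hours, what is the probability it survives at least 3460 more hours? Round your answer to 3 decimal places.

0.414

Time to first failure ~ Exp(Σλ) with Σλ = 0.000255.
By memorylessness, P(T > 2600+3460 | T > 2600) = P(T > 3460) = e^(−0.000255·3460) ≈ 0.414.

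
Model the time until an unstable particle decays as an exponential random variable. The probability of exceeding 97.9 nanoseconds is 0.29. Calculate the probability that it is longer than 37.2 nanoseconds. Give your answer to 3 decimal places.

e^(−λ·97.9) = 0.29 ⇒ λ = −ln(0.29)/97.9 = 0.0126443.
P(X > 37.2) = e^(−0.0126443·37.2) = e^(−0.47037) ≈ 0.625.

0.625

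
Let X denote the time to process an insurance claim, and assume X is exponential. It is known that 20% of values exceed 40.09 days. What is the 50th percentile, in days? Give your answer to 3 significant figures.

17.3

e^(−λ·40.09) = 0.20 ⇒ λ = −ln(0.20)/40.09 = 0.0401456.
50th percentile: 1 − e^(−λt) = 0.5, t = −ln(0.5)/λ = 17.2658 days.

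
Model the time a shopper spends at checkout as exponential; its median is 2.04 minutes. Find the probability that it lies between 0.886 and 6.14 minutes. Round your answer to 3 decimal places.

For an exponential, median = ln(2)/λ, so λ = ln 2 / 2.04 = 0.339778 per minute.
P(0.886 < X < 6.14) = e^(−λ·0.886) − e^(−λ·6.14) = 0.74005 − 0.12415 ≈ 0.616.

0.616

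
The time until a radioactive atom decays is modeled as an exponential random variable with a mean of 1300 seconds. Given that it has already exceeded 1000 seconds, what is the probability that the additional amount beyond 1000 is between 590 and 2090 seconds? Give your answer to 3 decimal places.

0.435

The rate is λ = 1/1300 = 0.000769231 per second.
Memoryless: the residual past 1000 is again Exp(λ).
P(590 < residual < 2090) = e^(−λ·590) − e^(−λ·2090) = 0.63518 − 0.20035 ≈ 0.435.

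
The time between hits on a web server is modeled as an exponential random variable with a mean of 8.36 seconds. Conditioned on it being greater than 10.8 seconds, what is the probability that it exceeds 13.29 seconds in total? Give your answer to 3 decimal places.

The rate is λ = 1/8.36 = 0.119617 per second.
P(X > s+t | X > s) = e^(−λ(s+t))/e^(−λs) = e^(−λt), independent of s = 10.8.
P(X > 2.49) = e^(−0.29785) ≈ 0.742.

0.742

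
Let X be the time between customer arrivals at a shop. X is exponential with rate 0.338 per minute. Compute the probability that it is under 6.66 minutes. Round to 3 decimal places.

0.895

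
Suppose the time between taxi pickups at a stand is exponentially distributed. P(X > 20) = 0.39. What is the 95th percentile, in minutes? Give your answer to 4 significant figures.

e^(−λ·20) = 0.39 ⇒ λ = −ln(0.39)/20 = 0.0470804.
95th percentile: 1 − e^(−λt) = 0.95, t = −ln(0.05)/λ = 63.6301 minutes.

63.63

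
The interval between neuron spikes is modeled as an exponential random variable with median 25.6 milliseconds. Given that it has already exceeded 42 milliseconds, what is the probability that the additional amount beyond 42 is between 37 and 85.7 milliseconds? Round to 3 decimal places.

For an exponential, median = ln(2)/λ, so λ = ln 2 / 25.6 = 0.0270761 per millisecond.
Memoryless: the residual past 42 is again Exp(λ).
P(37 < residual < 85.7) = e^(−λ·37) − e^(−λ·85.7) = 0.36721 − 0.09823 ≈ 0.269.

0.269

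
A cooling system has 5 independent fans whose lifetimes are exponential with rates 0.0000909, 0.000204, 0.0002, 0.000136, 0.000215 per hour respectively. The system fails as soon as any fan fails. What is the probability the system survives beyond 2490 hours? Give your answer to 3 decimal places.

The time to first failure is exponential with rate Σλ = 0.0000909 + 0.000204 + 0.0002 + 0.000136 + 0.000215 = 0.0008459.
P(min > 2490) = e^(−0.0008459·2490) = e^(−2.1063) ≈ 0.122.

0.122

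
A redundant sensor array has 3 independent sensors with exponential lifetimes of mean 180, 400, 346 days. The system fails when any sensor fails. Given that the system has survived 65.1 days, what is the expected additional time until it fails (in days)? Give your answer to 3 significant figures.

91.4

First-failure rate Σλ = 1/180 + 1/400 + 1/346 = 0.0109457.
By memorylessness the expected residual is 1/Σλ = 91.3598 days, regardless of the 65.1 already elapsed.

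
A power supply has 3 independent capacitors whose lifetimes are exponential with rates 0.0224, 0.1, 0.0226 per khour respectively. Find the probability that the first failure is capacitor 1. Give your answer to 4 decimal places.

The time to first failure is exponential with rate Σλ = 0.0224 + 0.1 + 0.0226 = 0.145.
P(capacitor 1 first) = λ_1/Σλ = 0.0224/0.145 ≈ 0.1545.

0.1545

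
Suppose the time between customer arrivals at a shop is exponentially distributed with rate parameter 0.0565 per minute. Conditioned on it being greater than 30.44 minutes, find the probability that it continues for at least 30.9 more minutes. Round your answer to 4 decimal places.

0.1745

P(X > s+t | X > s) = e^(−λ(s+t))/e^(−λs) = e^(−λt), independent of s = 30.44.
P(X > 30.9) = e^(−1.7458) ≈ 0.1745.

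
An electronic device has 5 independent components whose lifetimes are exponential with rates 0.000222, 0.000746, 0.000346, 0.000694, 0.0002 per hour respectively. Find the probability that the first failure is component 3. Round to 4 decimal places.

0.1567

The time to first failure is exponential with rate Σλ = 0.000222 + 0.000746 + 0.000346 + 0.000694 + 0.0002 = 0.002208.
P(component 3 first) = λ_3/Σλ = 0.000346/0.002208 ≈ 0.1567.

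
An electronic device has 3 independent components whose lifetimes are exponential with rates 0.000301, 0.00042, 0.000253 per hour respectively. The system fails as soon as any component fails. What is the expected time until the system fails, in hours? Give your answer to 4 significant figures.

1027

The time to first failure is exponential with rate Σλ = 0.000301 + 0.00042 + 0.000253 = 0.000974.
E[min] = 1/Σλ = 1/0.000974 = 1026.69 hours.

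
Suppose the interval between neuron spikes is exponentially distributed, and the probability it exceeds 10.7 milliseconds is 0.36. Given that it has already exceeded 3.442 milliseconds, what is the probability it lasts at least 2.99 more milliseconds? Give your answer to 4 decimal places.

From e^(−λ·10.7) = 0.36, λ = −ln(0.36)/10.7 = 0.0954814.
Memoryless: P(X > 3.442+2.99 | X > 3.442) = P(X > 2.99) = e^(−0.0954814·2.99) ≈ 0.7516.

0.7516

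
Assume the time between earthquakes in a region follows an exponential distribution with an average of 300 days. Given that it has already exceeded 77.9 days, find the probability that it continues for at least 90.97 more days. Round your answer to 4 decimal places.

The rate is λ = 1/300 = 0.00333333 per day.
P(X > s+t | X > s) = e^(−λ(s+t))/e^(−λs) = e^(−λt), independent of s = 77.9.
P(X > 90.97) = e^(−0.30323) ≈ 0.7384.

0.7384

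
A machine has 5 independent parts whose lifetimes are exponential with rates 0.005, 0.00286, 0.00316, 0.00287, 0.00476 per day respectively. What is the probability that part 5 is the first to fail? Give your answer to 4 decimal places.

The time to first failure is exponential with rate Σλ = 0.005 + 0.00286 + 0.00316 + 0.00287 + 0.00476 = 0.01865.
P(part 5 first) = λ_5/Σλ = 0.00476/0.01865 ≈ 0.2552.

0.2552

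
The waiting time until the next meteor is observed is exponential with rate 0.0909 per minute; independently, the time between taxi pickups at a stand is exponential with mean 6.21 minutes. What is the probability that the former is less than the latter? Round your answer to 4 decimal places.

0.3608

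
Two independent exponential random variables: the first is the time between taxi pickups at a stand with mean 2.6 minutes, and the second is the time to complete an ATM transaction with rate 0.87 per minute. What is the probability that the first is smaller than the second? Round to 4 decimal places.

0.3066

λ_1 = 1/2.6 = 0.384615, λ_2 = 0.87.
For independent exponentials, P(the first < the second) = λ_1/(λ_1+λ_2) = 0.384615/1.25462 ≈ 0.3066.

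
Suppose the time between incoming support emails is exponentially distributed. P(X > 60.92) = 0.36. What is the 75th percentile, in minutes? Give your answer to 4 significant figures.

82.66

e^(−λ·60.92) = 0.36 ⇒ λ = −ln(0.36)/60.92 = 0.0167704.
75th percentile: 1 − e^(−λt) = 0.75, t = −ln(0.25)/λ = 82.6633 minutes.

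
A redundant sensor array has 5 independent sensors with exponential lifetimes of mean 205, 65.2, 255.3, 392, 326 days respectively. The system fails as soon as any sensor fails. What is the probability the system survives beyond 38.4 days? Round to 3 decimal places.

The first failure time is exponential with rate Σλ_i = 1/205 + 1/65.2 + 1/255.3 + 1/392 + 1/326 = 0.0297509 per day.
P(min > 38.4) = e^(−0.0297509·38.4) = e^(−1.1424) ≈ 0.319.

0.319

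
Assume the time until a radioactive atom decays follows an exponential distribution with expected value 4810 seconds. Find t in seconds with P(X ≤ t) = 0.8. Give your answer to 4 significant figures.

7741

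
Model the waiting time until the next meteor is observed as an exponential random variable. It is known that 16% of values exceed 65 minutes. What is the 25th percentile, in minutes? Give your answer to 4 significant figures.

e^(−λ·65) = 0.16 ⇒ λ = −ln(0.16)/65 = 0.0281936.
25th percentile: 1 − e^(−λt) = 0.25, t = −ln(0.75)/λ = 10.2038 minutes.

10.20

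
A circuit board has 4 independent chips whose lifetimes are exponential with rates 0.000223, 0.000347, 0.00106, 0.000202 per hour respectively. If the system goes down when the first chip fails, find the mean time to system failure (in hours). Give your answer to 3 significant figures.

The time to first failure is exponential with rate Σλ = 0.000223 + 0.000347 + 0.00106 + 0.000202 = 0.001832.
E[min] = 1/Σλ = 1/0.001832 = 545.852 hours.

546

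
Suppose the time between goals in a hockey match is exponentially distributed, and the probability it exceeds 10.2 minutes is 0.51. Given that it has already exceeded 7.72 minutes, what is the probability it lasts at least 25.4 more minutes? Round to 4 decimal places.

From e^(−λ·10.2) = 0.51, λ = −ln(0.51)/10.2 = 0.0660142.
Memoryless: P(X > 7.72+25.4 | X > 7.72) = P(X > 25.4) = e^(−0.0660142·25.4) ≈ 0.1870.

0.1870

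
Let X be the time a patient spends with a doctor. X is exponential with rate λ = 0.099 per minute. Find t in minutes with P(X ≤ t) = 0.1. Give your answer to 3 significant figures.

1.06

Set 1 − e^(−λt) = 0.1, so t = −ln(0.9)/λ = 0.10536/0.099 ≈ 1.06425 minutes.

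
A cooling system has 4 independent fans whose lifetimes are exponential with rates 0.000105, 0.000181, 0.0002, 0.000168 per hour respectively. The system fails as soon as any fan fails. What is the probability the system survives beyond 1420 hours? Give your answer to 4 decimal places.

0.3951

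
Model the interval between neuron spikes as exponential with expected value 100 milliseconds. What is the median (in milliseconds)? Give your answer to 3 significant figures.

The rate is λ = 1/100 = 0.01 per millisecond.
Set 1 − e^(−λt) = 0.5, so t = −ln(0.5)/λ = 0.69315/0.01 ≈ 69.3147 milliseconds.

69.3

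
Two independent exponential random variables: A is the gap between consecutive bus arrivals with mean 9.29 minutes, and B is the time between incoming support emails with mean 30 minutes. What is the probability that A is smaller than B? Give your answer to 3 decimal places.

λ_1 = 1/9.29 = 0.107643, λ_2 = 1/30 = 0.0333333.
For independent exponentials, P(A < B) = λ_1/(λ_1+λ_2) = 0.107643/0.140976 ≈ 0.764.

0.764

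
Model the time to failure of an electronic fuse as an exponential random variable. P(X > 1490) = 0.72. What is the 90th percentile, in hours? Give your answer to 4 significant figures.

10440

e^(−λ·1490) = 0.72 ⇒ λ = −ln(0.72)/1490 = 0.000220473.
90th percentile: 1 − e^(−λt) = 0.9, t = −ln(0.1)/λ = 10443.9 hours.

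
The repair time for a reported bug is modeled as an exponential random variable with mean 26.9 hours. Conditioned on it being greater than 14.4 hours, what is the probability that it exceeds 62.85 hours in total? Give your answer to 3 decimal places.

The rate is λ = 1/26.9 = 0.0371747 per hour.
The exponential is memoryless, so the remaining time is again Exp(λ): the condition X > 14.4 is irrelevant.
P(X > 48.45) = e^(−1.8011) ≈ 0.165.

0.165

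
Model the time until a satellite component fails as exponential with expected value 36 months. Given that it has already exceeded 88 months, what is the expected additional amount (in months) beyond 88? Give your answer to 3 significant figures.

The rate is λ = 1/36 = 0.0277778 per month.
By memorylessness, the remaining amount past any threshold is again Exp(λ) with mean 1/λ = 36 months.

36.0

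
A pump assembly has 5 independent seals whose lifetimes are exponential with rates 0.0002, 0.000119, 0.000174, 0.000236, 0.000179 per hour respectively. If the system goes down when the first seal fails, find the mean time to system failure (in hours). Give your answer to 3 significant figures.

1100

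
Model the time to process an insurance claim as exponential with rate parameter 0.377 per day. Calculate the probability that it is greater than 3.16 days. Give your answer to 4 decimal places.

P(X > 3.16) = e^(−λ·3.16) = e^(−1.1913) ≈ 0.3038.

0.3038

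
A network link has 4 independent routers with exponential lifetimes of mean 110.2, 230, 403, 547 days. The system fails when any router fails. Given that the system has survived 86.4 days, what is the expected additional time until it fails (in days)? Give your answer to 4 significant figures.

First-failure rate Σλ = 1/110.2 + 1/230 + 1/403 + 1/547 = 0.0177318.
By memorylessness the expected residual is 1/Σλ = 56.3959 days, regardless of the 86.4 already elapsed.

56.40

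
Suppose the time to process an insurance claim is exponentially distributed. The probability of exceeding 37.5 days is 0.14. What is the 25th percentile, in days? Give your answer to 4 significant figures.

5.487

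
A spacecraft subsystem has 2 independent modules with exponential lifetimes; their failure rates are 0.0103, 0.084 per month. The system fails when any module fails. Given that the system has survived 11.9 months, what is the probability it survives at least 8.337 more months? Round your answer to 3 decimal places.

Time to first failure ~ Exp(Σλ) with Σλ = 0.0943.
By memorylessness, P(T > 11.9+8.337 | T > 11.9) = P(T > 8.337) = e^(−0.0943·8.337) ≈ 0.456.

0.456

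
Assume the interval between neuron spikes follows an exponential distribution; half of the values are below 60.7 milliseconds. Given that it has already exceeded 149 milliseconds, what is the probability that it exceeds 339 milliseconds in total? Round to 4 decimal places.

For an exponential, median = ln(2)/λ, so λ = ln 2 / 60.7 = 0.0114192 per millisecond.
P(X > s+t | X > s) = e^(−λ(s+t))/e^(−λs) = e^(−λt), independent of s = 149.
P(X > 190) = e^(−2.1697) ≈ 0.1142.

0.1142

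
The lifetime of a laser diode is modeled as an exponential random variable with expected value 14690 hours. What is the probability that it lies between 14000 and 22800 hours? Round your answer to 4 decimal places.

0.1738

The rate is λ = 1/14690 = 0.0000680735 per hour.
P(14000 < X < 22800) = e^(−λ·14000) − e^(−λ·22800) = 0.38557 − 0.21181 ≈ 0.1738.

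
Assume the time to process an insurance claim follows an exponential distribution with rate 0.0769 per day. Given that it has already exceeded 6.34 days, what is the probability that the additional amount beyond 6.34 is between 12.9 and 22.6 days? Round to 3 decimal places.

0.195

Memoryless: the residual past 6.34 is again Exp(λ).
P(12.9 < residual < 22.6) = e^(−λ·12.9) − e^(−λ·22.6) = 0.37083 − 0.17588 ≈ 0.195.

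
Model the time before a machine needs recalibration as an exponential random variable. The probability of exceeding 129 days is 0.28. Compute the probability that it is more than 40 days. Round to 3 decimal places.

e^(−λ·129) = 0.28 ⇒ λ = −ln(0.28)/129 = 0.00986795.
P(X > 40) = e^(−0.00986795·40) = e^(−0.39472) ≈ 0.674.

0.674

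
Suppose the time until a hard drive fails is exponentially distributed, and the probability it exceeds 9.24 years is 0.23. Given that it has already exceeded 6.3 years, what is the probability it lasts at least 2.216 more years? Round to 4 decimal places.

0.7030

From e^(−λ·9.24) = 0.23, λ = −ln(0.23)/9.24 = 0.159056.
Memoryless: P(X > 6.3+2.216 | X > 6.3) = P(X > 2.216) = e^(−0.159056·2.216) ≈ 0.7030.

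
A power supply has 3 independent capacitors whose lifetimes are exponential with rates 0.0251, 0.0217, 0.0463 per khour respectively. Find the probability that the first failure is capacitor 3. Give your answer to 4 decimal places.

The time to first failure is exponential with rate Σλ = 0.0251 + 0.0217 + 0.0463 = 0.0931.
P(capacitor 3 first) = λ_3/Σλ = 0.0463/0.0931 ≈ 0.4973.

0.4973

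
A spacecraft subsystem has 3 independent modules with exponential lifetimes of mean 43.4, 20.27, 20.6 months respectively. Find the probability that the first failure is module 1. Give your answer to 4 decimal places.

0.1906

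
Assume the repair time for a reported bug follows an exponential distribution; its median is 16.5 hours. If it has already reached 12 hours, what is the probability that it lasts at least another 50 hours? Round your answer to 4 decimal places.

For an exponential, median = ln(2)/λ, so λ = ln 2 / 16.5 = 0.0420089 per hour.
The exponential is memoryless, so the remaining time is again Exp(λ): the condition X > 12 is irrelevant.
P(X > 50) = e^(−2.1004) ≈ 0.1224.

0.1224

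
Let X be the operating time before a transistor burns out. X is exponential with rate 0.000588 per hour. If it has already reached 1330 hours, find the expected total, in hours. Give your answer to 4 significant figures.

By memorylessness, E[X | X > 1330] = 1330 + 1/λ = 1330 + 1700.68 = 3030.68 hours.

3031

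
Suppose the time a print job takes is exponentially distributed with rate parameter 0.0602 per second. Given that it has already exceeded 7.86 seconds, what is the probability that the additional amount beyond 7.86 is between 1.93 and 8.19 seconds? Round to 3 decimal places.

Memoryless: the residual past 7.86 is again Exp(λ).
P(1.93 < residual < 8.19) = e^(−λ·1.93) − e^(−λ·8.19) = 0.89031 − 0.61077 ≈ 0.280.

0.280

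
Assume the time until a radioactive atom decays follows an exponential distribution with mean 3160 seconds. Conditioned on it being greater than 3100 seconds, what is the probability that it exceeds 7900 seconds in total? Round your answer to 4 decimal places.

The rate is λ = 1/3160 = 0.000316456 per second.
P(X > s+t | X > s) = e^(−λ(s+t))/e^(−λs) = e^(−λt), independent of s = 3100.
P(X > 4800) = e^(−1.519) ≈ 0.2189.

0.2189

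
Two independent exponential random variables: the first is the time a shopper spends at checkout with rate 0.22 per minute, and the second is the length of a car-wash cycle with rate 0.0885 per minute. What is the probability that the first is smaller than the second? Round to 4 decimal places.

0.7131

λ_1 = 0.22, λ_2 = 0.0885.
For independent exponentials, P(the first < the second) = λ_1/(λ_1+λ_2) = 0.22/0.3085 ≈ 0.7131.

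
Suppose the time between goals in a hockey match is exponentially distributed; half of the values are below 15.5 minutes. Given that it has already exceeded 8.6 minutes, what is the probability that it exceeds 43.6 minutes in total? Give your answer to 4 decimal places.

0.2091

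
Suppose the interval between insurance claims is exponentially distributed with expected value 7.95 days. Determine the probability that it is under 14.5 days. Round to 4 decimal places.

The rate is λ = 1/7.95 = 0.125786 per day.
P(X ≤ 14.5) = 1 − e^(−λ·14.5) = 1 − e^(−1.8239) ≈ 0.8386.

0.8386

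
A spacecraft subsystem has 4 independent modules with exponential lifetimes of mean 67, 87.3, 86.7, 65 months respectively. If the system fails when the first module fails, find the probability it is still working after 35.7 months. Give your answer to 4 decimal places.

0.1492

The first failure time is exponential with rate Σλ_i = 1/67 + 1/87.3 + 1/86.7 + 1/65 = 0.0532988 per month.
P(min > 35.7) = e^(−0.0532988·35.7) = e^(−1.9028) ≈ 0.1492.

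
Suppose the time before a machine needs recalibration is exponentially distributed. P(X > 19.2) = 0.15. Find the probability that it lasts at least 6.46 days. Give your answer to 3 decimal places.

0.528

e^(−λ·19.2) = 0.15 ⇒ λ = −ln(0.15)/19.2 = 0.0988083.
P(X > 6.46) = e^(−0.0988083·6.46) = e^(−0.6383) ≈ 0.528.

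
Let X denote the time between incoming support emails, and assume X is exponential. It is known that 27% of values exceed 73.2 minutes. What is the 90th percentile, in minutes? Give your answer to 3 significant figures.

e^(−λ·73.2) = 0.27 ⇒ λ = −ln(0.27)/73.2 = 0.0178871.
90th percentile: 1 − e^(−λt) = 0.9, t = −ln(0.1)/λ = 128.729 minutes.

129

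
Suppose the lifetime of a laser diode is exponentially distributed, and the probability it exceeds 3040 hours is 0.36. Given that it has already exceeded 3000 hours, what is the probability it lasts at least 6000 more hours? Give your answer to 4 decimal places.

0.1331

From e^(−λ·3040) = 0.36, λ = −ln(0.36)/3040 = 0.000336069.
Memoryless: P(X > 3000+6000 | X > 3000) = P(X > 6000) = e^(−0.000336069·6000) ≈ 0.1331.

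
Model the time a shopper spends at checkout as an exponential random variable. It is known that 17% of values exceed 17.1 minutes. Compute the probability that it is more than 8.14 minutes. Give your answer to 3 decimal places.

0.430

e^(−λ·17.1) = 0.17 ⇒ λ = −ln(0.17)/17.1 = 0.103623.
P(X > 8.14) = e^(−0.103623·8.14) = e^(−0.84349) ≈ 0.430.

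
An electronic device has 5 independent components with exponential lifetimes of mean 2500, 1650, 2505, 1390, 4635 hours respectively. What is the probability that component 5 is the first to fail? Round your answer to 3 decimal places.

0.092

Rates: λ_i = 1/mean_i → 0.0004, 0.000606061, 0.000399202, 0.000719424, 0.00021575; Σλ = 0.00234044.
P(component 5 first) = λ_5/Σλ = 0.00021575/0.00234044 ≈ 0.092.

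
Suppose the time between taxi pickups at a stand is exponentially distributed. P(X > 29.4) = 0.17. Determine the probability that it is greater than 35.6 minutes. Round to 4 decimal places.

0.1170

e^(−λ·29.4) = 0.17 ⇒ λ = −ln(0.17)/29.4 = 0.0602706.
P(X > 35.6) = e^(−0.0602706·35.6) = e^(−2.1456) ≈ 0.1170.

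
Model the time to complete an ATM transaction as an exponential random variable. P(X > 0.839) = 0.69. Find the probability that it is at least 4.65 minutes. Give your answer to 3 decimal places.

e^(−λ·0.839) = 0.69 ⇒ λ = −ln(0.69)/0.839 = 0.442269.
P(X > 4.65) = e^(−0.442269·4.65) = e^(−2.0566) ≈ 0.128.

0.128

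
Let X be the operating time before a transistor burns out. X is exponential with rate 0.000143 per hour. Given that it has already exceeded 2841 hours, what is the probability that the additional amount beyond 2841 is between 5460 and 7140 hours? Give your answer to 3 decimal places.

0.098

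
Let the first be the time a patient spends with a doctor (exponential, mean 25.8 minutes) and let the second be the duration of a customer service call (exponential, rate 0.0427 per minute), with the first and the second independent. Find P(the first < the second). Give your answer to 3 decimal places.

0.476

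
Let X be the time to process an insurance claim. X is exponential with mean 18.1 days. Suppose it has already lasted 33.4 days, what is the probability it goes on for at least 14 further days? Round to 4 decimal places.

The rate is λ = 1/18.1 = 0.0552486 per day.
By the memoryless property, P(X > 33.4+14 | X > 33.4) = P(X > 14).
P(X > 14) = e^(−0.77348) ≈ 0.4614.

0.4614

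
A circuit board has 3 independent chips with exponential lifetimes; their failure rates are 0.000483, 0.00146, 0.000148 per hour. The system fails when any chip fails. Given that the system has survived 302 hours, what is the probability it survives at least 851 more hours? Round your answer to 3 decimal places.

0.169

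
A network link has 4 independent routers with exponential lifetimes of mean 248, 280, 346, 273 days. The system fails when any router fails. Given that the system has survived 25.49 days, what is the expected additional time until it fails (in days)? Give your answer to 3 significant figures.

70.6

First-failure rate Σλ = 1/248 + 1/280 + 1/346 + 1/273 = 0.0141569.
By memorylessness the expected residual is 1/Σλ = 70.6371 days, regardless of the 25.49 already elapsed.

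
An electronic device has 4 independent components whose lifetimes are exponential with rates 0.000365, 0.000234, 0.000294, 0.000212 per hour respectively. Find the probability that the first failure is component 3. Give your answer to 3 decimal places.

The time to first failure is exponential with rate Σλ = 0.000365 + 0.000234 + 0.000294 + 0.000212 = 0.001105.
P(component 3 first) = λ_3/Σλ = 0.000294/0.001105 ≈ 0.266.

0.266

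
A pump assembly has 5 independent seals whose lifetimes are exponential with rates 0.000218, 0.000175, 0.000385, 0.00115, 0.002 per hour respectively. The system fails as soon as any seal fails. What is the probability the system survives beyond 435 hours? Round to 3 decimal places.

The time to first failure is exponential with rate Σλ = 0.000218 + 0.000175 + 0.000385 + 0.00115 + 0.002 = 0.003928.
P(min > 435) = e^(−0.003928·435) = e^(−1.7087) ≈ 0.181.

0.181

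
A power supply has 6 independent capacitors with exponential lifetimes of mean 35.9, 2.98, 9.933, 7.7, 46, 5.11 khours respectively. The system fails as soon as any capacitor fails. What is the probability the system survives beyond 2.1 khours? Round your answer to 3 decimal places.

The first failure time is exponential with rate Σλ_i = 1/35.9 + 1/2.98 + 1/9.933 + 1/7.7 + 1/46 + 1/5.11 = 0.811404 per khour.
P(min > 2.1) = e^(−0.811404·2.1) = e^(−1.7039) ≈ 0.182.

0.182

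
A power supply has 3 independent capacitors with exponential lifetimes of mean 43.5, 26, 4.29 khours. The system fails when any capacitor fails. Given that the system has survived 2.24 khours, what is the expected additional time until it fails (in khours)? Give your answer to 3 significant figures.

First-failure rate Σλ = 1/43.5 + 1/26 + 1/4.29 = 0.29455.
By memorylessness the expected residual is 1/Σλ = 3.39501 khours, regardless of the 2.24 already elapsed.

3.40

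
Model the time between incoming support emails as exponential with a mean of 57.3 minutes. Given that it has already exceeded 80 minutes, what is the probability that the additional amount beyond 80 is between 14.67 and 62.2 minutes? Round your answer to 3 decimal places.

The rate is λ = 1/57.3 = 0.017452 per minute.
Memoryless: the residual past 80 is again Exp(λ).
P(14.67 < residual < 62.2) = e^(−λ·14.67) − e^(−λ·62.2) = 0.77413 − 0.33773 ≈ 0.436.

0.436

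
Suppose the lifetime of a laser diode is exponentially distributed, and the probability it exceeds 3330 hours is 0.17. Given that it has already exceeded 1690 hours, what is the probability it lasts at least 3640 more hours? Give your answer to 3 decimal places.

0.144

From e^(−λ·3330) = 0.17, λ = −ln(0.17)/3330 = 0.000532119.
Memoryless: P(X > 1690+3640 | X > 1690) = P(X > 3640) = e^(−0.000532119·3640) ≈ 0.144.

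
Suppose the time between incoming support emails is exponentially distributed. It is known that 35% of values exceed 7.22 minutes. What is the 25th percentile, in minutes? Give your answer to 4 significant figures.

e^(−λ·7.22) = 0.35 ⇒ λ = −ln(0.35)/7.22 = 0.145405.
25th percentile: 1 − e^(−λt) = 0.25, t = −ln(0.75)/λ = 1.97849 minutes.

1.978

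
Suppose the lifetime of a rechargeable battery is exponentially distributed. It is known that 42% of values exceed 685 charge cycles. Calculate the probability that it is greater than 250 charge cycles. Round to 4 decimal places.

e^(−λ·685) = 0.42 ⇒ λ = −ln(0.42)/685 = 0.00126642.
P(X > 250) = e^(−0.00126642·250) = e^(−0.31661) ≈ 0.7286.

0.7286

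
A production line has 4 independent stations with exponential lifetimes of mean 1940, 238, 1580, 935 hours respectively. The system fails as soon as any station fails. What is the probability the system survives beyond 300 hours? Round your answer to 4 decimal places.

The first failure time is exponential with rate Σλ_i = 1/1940 + 1/238 + 1/1580 + 1/935 = 0.00641957 per hour.
P(min > 300) = e^(−0.00641957·300) = e^(−1.9259) ≈ 0.1457.

0.1457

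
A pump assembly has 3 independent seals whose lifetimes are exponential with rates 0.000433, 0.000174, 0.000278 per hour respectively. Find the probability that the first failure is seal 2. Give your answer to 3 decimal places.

0.197

The time to first failure is exponential with rate Σλ = 0.000433 + 0.000174 + 0.000278 = 0.000885.
P(seal 2 first) = λ_2/Σλ = 0.000174/0.000885 ≈ 0.197.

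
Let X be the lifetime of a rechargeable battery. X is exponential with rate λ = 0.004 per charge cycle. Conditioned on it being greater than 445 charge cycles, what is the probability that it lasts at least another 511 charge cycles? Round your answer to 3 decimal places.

P(X > s+t | X > s) = e^(−λ(s+t))/e^(−λs) = e^(−λt), independent of s = 445.
P(X > 511) = e^(−2.044) ≈ 0.130.

0.130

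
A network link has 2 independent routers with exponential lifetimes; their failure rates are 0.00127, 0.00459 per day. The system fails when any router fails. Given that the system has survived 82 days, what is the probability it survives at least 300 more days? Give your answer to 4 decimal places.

Time to first failure ~ Exp(Σλ) with Σλ = 0.00586.
By memorylessness, P(T > 82+300 | T > 82) = P(T > 300) = e^(−0.00586·300) ≈ 0.1724.

0.1724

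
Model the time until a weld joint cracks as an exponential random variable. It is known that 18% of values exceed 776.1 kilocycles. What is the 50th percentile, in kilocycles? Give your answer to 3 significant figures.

e^(−λ·776.1) = 0.18 ⇒ λ = −ln(0.18)/776.1 = 0.00220951.
50th percentile: 1 − e^(−λt) = 0.5, t = −ln(0.5)/λ = 313.711 kilocycles.

314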